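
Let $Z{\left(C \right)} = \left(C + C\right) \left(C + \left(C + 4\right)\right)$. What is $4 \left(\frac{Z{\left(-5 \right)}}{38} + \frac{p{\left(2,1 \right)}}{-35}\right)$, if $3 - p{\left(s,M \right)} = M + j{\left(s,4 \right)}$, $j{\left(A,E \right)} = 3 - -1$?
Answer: $\frac{4352}{665} \approx 6.5444$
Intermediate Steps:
$j{\left(A,E \right)} = 4$ ($j{\left(A,E \right)} = 3 + 1 = 4$)
$Z{\left(C \right)} = 2 C \left(4 + 2 C\right)$ ($Z{\left(C \right)} = 2 C \left(C + \left(4 + C\right)\right) = 2 C \left(4 + 2 C\right)$)
$p{\left(s,M \right)} = -1 - M$ ($p{\left(s,M \right)} = 3 - \left(M + 4\right) = 3 - \left(4 + M\right) = -1 - M$)
$4 \left(\frac{Z{\left(-5 \right)}}{38} + \frac{p{\left(2,1 \right)}}{-35}\right) = 4 \left(\frac{4 \left(-5\right) \left(2 - 5\right)}{38} + \frac{-1 - 1}{-35}\right) = 4 \left(4 \left(-5\right) \left(-3\right) \frac{1}{38} + \left(-1 - 1\right) \left(- \frac{1}{35}\right)\right) = 4 \left(60 \cdot \frac{1}{38} - - \frac{2}{35}\right) = 4 \left(\frac{30}{19} + \frac{2}{35}\right) = 4 \cdot \frac{1088}{665} = \frac{4352}{665}$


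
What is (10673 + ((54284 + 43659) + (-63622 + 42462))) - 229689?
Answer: -142233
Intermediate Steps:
(10673 + ((54284 + 43659) + (-63622 + 42462))) - 229689 = (10673 + (97943 - 21160)) - 229689 = (10673 + 76783) - 229689 = 87456 - 229689 = -142233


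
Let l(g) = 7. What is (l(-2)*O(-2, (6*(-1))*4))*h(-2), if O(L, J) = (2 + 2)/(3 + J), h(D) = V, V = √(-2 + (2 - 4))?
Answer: -8*I/3 ≈ -2.6667*I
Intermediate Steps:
V = 2*I (V = √(-2 - 2) = √(-4) = 2*I ≈ 2.0*I)
h(D) = 2*I
O(L, J) = 4/(3 + J)
(l(-2)*O(-2, (6*(-1))*4))*h(-2) = (7*(4/(3 + (6*(-1))*4)))*(2*I) = (7*(4/(3 - 6*4)))*(2*I) = (7*(4/(3 - 24)))*(2*I) = (7*(4/(-21)))*(2*I) = (7*(4*(-1/21)))*(2*I) = (7*(-4/21))*(2*I) = -8*I/3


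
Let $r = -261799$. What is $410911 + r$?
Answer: $149112$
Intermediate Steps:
$410911 + r = 410911 - 261799 = 149112$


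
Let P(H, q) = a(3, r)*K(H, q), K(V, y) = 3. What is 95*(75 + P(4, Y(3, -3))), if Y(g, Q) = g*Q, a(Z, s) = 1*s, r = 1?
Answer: 7410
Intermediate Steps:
a(Z, s) = s
Y(g, Q) = Q*g
P(H, q) = 3 (P(H, q) = 1*3 = 3)
95*(75 + P(4, Y(3, -3))) = 95*(75 + 3) = 95*78 = 7410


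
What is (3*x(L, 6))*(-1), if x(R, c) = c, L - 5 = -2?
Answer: -18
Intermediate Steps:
L = 3 (L = 5 - 2 = 3)
(3*x(L, 6))*(-1) = (3*6)*(-1) = 18*(-1) = -18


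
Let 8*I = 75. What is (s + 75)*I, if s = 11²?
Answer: 3675/2 ≈ 1837.5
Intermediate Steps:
I = 75/8 (I = (⅛)*75 = 75/8 ≈ 9.3750)
s = 121
(s + 75)*I = (121 + 75)*(75/8) = 196*(75/8) = 3675/2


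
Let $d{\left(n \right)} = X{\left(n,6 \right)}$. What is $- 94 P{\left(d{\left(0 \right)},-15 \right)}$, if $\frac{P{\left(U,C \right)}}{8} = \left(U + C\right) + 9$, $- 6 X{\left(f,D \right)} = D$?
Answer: $5264$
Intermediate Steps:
$X{\left(f,D \right)} = - \frac{D}{6}$
$d{\left(n \right)} = -1$ ($d{\left(n \right)} = \left(- \frac{1}{6}\right) 6 = -1$)
$P{\left(U,C \right)} = 72 + 8 C + 8 U$ ($P{\left(U,C \right)} = 8 \left(\left(U + C\right) + 9\right) = 8 \left(\left(C + U\right) + 9\right) = 8 \left(9 + C + U\right) = 72 + 8 C + 8 U$)
$- 94 P{\left(d{\left(0 \right)},-15 \right)} = - 94 \left(72 + 8 \left(-15\right) + 8 \left(-1\right)\right) = - 94 \left(72 - 120 - 8\right) = \left(-94\right) \left(-56\right) = 5264$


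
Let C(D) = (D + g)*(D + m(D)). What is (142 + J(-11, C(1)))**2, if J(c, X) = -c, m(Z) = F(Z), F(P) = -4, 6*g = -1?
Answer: 23409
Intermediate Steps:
g = -1/6 (g = (1/6)*(-1) = -1/6 ≈ -0.16667)
m(Z) = -4
C(D) = (-4 + D)*(-1/6 + D) (C(D) = (D - 1/6)*(D - 4) = (-1/6 + D)*(-4 + D) = (-4 + D)*(-1/6 + D))
(142 + J(-11, C(1)))**2 = (142 - 1*(-11))**2 = (142 + 11)**2 = 153**2 = 23409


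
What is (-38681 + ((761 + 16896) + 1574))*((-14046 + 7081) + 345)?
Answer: 128759000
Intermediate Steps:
(-38681 + ((761 + 16896) + 1574))*((-14046 + 7081) + 345) = (-38681 + (17657 + 1574))*(-6965 + 345) = (-38681 + 19231)*(-6620) = -19450*(-6620) = 128759000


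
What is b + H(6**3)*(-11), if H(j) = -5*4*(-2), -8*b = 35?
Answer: -3555/8 ≈ -444.38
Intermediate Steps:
b = -35/8 (b = -1/8*35 = -35/8 ≈ -4.3750)
H(j) = 40 (H(j) = -20*(-2) = 40)
b + H(6**3)*(-11) = -35/8 + 40*(-11) = -35/8 - 440 = -3555/8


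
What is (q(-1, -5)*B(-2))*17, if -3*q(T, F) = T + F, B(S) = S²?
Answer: 136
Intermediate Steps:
q(T, F) = -F/3 - T/3 (q(T, F) = -(T + F)/3 = -(F + T)/3 = -F/3 - T/3)
(q(-1, -5)*B(-2))*17 = ((-⅓*(-5) - ⅓*(-1))*(-2)²)*17 = ((5/3 + ⅓)*4)*17 = (2*4)*17 = 8*17 = 136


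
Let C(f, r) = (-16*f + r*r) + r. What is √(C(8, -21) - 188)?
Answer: 2*√26 ≈ 10.198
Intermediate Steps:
C(f, r) = r + r² - 16*f (C(f, r) = (-16*f + r²) + r = (r² - 16*f) + r = r + r² - 16*f)
√(C(8, -21) - 188) = √((-21 + (-21)² - 16*8) - 188) = √((-21 + 441 - 128) - 188) = √(292 - 188) = √104 = 2*√26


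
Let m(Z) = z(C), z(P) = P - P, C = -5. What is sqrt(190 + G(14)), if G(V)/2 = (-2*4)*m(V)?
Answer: sqrt(190) ≈ 13.784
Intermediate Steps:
z(P) = 0
m(Z) = 0
G(V) = 0 (G(V) = 2*(-2*4*0) = 2*(-8*0) = 2*0 = 0)
sqrt(190 + G(14)) = sqrt(190 + 0) = sqrt(190)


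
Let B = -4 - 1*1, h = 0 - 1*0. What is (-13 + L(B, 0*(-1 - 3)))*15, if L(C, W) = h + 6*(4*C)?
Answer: -1995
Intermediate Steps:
h = 0 (h = 0 + 0 = 0)
B = -5 (B = -4 - 1 = -5)
L(C, W) = 24*C (L(C, W) = 0 + 6*(4*C) = 0 + 24*C = 24*C)
(-13 + L(B, 0*(-1 - 3)))*15 = (-13 + 24*(-5))*15 = (-13 - 120)*15 = -133*15 = -1995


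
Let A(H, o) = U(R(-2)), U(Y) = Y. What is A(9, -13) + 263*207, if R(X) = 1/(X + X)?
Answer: 217763/4 ≈ 54441.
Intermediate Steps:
R(X) = 1/(2*X)
A(H, o) = -¼ (A(H, o) = (½)/(-2) = (½)*(-½) = -¼)
A(9, -13) + 263*207 = -¼ + 263*207 = -¼ + 54441 = 217763/4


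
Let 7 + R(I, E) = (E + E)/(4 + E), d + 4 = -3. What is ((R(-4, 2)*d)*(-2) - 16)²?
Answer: 98596/9 ≈ 10955.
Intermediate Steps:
d = -7 (d = -4 - 3 = -7)
R(I, E) = -7 + 2*E/(4 + E) (R(I, E) = -7 + (E + E)/(4 + E) = -7 + (2*E)/(4 + E) = -7 + 2*E/(4 + E))
((R(-4, 2)*d)*(-2) - 16)² = ((((-28 - 5*2)/(4 + 2))*(-7))*(-2) - 16)² = ((((-28 - 10)/6)*(-7))*(-2) - 16)² = ((((⅙)*(-38))*(-7))*(-2) - 16)² = (-19/3*(-7)*(-2) - 16)² = ((133/3)*(-2) - 16)² = (-266/3 - 16)² = (-314/3)² = 98596/9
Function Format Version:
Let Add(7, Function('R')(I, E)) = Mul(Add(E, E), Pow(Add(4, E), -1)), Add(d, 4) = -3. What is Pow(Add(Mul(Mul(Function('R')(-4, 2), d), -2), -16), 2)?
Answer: Rational(98596, 9) ≈ 10955.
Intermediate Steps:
d = -7 (d = Add(-4, -3) = -7)
Function('R')(I, E) = Add(-7, Mul(2, E, Pow(Add(4, E), -1))) (Function('R')(I, E) = Add(-7, Mul(Add(E, E), Pow(Add(4, E), -1))) = Add(-7, Mul(Mul(2, E), Pow(Add(4, E), -1))) = Add(-7, Mul(2, E, Pow(Add(4, E), -1))))
Pow(Add(Mul(Mul(Function('R')(-4, 2), d), -2), -16), 2) = Pow(Add(Mul(Mul(Mul(Pow(Add(4, 2), -1), Add(-28, Mul(-5, 2))), -7), -2), -16), 2) = Pow(Add(Mul(Mul(Mul(Pow(6, -1), Add(-28, -10)), -7), -2), -16), 2) = Pow(Add(Mul(Mul(Mul(Rational(1, 6), -38), -7), -2), -16), 2) = Pow(Add(Mul(Mul(Rational(-19, 3), -7), -2), -16), 2) = Pow(Add(Mul(Rational(133, 3), -2), -16), 2) = Pow(Add(Rational(-266, 3), -16), 2) = Pow(Rational(-314, 3), 2) = Rational(98596, 9)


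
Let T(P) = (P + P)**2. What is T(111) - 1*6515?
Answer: 42769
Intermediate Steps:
T(P) = 4*P**2 (T(P) = (2*P)**2 = 4*P**2)
T(111) - 1*6515 = 4*111**2 - 1*6515 = 4*12321 - 6515 = 49284 - 6515 = 42769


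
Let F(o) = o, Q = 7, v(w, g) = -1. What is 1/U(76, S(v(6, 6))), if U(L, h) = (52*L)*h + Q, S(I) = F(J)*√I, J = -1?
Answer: 7/15618353 + 3952*I/15618353 ≈ 4.4819e-7 + 0.00025304*I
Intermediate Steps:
S(I) = -√I
U(L, h) = 7 + 52*L*h (U(L, h) = (52*L)*h + 7 = 52*L*h + 7 = 7 + 52*L*h)
1/U(76, S(v(6, 6))) = 1/(7 + 52*76*(-√(-1))) = 1/(7 + 52*76*(-I)) = 1/(7 - 3952*I) = (7 + 3952*I)/15618353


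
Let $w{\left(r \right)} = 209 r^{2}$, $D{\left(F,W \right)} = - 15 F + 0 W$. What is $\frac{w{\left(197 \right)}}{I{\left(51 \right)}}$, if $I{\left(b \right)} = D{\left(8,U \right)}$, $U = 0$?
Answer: $- \frac{8111081}{120} \approx -67592.0$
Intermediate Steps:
$D{\left(F,W \right)} = - 15 F$ ($D{\left(F,W \right)} = - 15 F + 0 = - 15 F$)
$I{\left(b \right)} = -120$ ($I{\left(b \right)} = \left(-15\right) 8 = -120$)
$\frac{w{\left(197 \right)}}{I{\left(51 \right)}} = \frac{209 \cdot 197^{2}}{-120} = 209 \cdot 38809 \left(- \frac{1}{120}\right) = 8111081 \left(- \frac{1}{120}\right) = - \frac{8111081}{120}$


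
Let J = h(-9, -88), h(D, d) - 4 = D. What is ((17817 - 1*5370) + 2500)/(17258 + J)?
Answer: 14947/17253 ≈ 0.86634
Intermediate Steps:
h(D, d) = 4 + D
J = -5 (J = 4 - 9 = -5)
((17817 - 1*5370) + 2500)/(17258 + J) = ((17817 - 1*5370) + 2500)/(17258 - 5) = ((17817 - 5370) + 2500)/17253 = (12447 + 2500)*(1/17253) = 14947*(1/17253) = 14947/17253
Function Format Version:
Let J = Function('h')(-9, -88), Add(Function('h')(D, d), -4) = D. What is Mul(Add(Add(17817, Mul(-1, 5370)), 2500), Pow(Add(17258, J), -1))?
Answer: Rational(14947, 17253) ≈ 0.86634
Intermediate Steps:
Function('h')(D, d) = Add(4, D)
J = -5 (J = Add(4, -9) = -5)
Mul(Add(Add(17817, Mul(-1, 5370)), 2500), Pow(Add(17258, J), -1)) = Mul(Add(Add(17817, Mul(-1, 5370)), 2500), Pow(Add(17258, -5), -1)) = Mul(Add(Add(17817, -5370), 2500), Pow(17253, -1)) = Mul(Add(12447, 2500), Rational(1, 17253)) = Mul(14947, Rational(1, 17253)) = Rational(14947, 17253)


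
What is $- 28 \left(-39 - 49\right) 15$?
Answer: $36960$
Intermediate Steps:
$- 28 \left(-39 - 49\right) 15 = \left(-28\right) \left(-88\right) 15 = 2464 \cdot 15 = 36960$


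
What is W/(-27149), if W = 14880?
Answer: -14880/27149 ≈ -0.54809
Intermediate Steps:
W/(-27149) = 14880/(-27149) = 14880*(-1/27149) = -14880/27149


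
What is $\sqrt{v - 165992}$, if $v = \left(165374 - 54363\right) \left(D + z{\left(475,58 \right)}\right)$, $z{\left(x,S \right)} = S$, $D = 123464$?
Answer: $5 \sqrt{548485390} \approx 1.171 \cdot 10^{5}$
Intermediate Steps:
$v = 13712300742$ ($v = \left(165374 - 54363\right) \left(123464 + 58\right) = 111011 \cdot 123522 = 13712300742$)
$\sqrt{v - 165992} = \sqrt{13712300742 - 165992} = \sqrt{13712134750} = 5 \sqrt{548485390}$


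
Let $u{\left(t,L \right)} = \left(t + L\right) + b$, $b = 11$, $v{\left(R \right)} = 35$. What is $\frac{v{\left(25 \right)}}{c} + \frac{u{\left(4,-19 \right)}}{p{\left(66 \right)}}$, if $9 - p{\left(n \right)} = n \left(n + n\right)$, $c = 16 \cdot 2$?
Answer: $\frac{304733}{278496} \approx 1.0942$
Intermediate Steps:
$c = 32$
$p{\left(n \right)} = 9 - 2 n^{2}$ ($p{\left(n \right)} = 9 - n \left(n + n\right) = 9 - n 2 n = 9 - 2 n^{2}$)
$u{\left(t,L \right)} = 11 + L + t$ ($u{\left(t,L \right)} = \left(t + L\right) + 11 = \left(L + t\right) + 11 = 11 + L + t$)
$\frac{v{\left(25 \right)}}{c} + \frac{u{\left(4,-19 \right)}}{p{\left(66 \right)}} = \frac{35}{32} + \frac{11 - 19 + 4}{9 - 2 \cdot 66^{2}} = 35 \cdot \frac{1}{32} - \frac{4}{9 - 8712} = \frac{35}{32} - \frac{4}{9 - 8712} = \frac{35}{32} - \frac{4}{-8703} = \frac{35}{32} - - \frac{4}{8703} = \frac{35}{32} + \frac{4}{8703} = \frac{304733}{278496}$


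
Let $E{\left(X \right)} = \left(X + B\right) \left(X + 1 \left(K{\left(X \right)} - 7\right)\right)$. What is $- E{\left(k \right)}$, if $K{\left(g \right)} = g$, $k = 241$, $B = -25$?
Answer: $-102600$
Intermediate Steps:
$E{\left(X \right)} = \left(-25 + X\right) \left(-7 + 2 X\right)$ ($E{\left(X \right)} = \left(X - 25\right) \left(X + 1 \left(X - 7\right)\right) = \left(-25 + X\right) \left(X + 1 \left(-7 + X\right)\right) = \left(-25 + X\right) \left(X + \left(-7 + X\right)\right) = \left(-25 + X\right) \left(-7 + 2 X\right)$)
$- E{\left(k \right)} = - (175 - 13737 + 2 \cdot 241^{2}) = - (175 - 13737 + 2 \cdot 58081) = - (175 - 13737 + 116162) = \left(-1\right) 102600 = -102600$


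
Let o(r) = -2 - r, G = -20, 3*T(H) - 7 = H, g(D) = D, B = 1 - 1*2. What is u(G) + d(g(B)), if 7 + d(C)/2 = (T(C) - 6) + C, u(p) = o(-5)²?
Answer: -15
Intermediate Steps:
B = -1 (B = 1 - 2 = -1)
T(H) = 7/3 + H/3
u(p) = 9 (u(p) = (-2 - 1*(-5))² = (-2 + 5)² = 3² = 9)
d(C) = -64/3 + 8*C/3 (d(C) = -14 + 2*(((7/3 + C/3) - 6) + C) = -14 + 2*((-11/3 + C/3) + C) = -14 + 2*(-11/3 + 4*C/3) = -14 + (-22/3 + 8*C/3) = -64/3 + 8*C/3)
u(G) + d(g(B)) = 9 + (-64/3 + (8/3)*(-1)) = 9 + (-64/3 - 8/3) = 9 - 24 = -15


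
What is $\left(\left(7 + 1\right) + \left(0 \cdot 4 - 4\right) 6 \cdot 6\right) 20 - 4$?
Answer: $-2724$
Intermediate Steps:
$\left(\left(7 + 1\right) + \left(0 \cdot 4 - 4\right) 6 \cdot 6\right) 20 - 4 = \left(8 + \left(0 - 4\right) 6 \cdot 6\right) 20 - 4 = \left(8 + \left(-4\right) 6 \cdot 6\right) 20 - 4 = \left(8 - 144\right) 20 - 4 = \left(-136\right) 20 - 4 = -2720 - 4 = -2724$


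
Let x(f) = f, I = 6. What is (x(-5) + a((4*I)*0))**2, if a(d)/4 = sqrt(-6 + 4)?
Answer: (5 - 4*I*sqrt(2))**2 ≈ -7.0 - 56.569*I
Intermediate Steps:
a(d) = 4*I*sqrt(2) (a(d) = 4*sqrt(-6 + 4) = 4*sqrt(-2) = 4*(I*sqrt(2)) = 4*I*sqrt(2))
(x(-5) + a((4*I)*0))**2 = (-5 + 4*I*sqrt(2))**2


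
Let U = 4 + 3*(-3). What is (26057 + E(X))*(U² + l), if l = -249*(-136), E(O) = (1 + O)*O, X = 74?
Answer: 1071129623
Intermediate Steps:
U = -5 (U = 4 - 9 = -5)
E(O) = O*(1 + O)
l = 33864
(26057 + E(X))*(U² + l) = (26057 + 74*(1 + 74))*((-5)² + 33864) = (26057 + 74*75)*(25 + 33864) = (26057 + 5550)*33889 = 31607*33889 = 1071129623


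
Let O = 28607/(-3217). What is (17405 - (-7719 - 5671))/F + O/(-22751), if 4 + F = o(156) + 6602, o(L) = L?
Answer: 2254078245443/494325037118 ≈ 4.5599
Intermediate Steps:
O = -28607/3217 (O = 28607*(-1/3217) = -28607/3217 ≈ -8.8924)
F = 6754 (F = -4 + (156 + 6602) = -4 + 6758 = 6754)
(17405 - (-7719 - 5671))/F + O/(-22751) = (17405 - (-7719 - 5671))/6754 - 28607/3217/(-22751) = (17405 - 1*(-13390))*(1/6754) - 28607/3217*(-1/22751) = (17405 + 13390)*(1/6754) + 28607/73189967 = 30795*(1/6754) + 28607/73189967 = 30795/6754 + 28607/73189967 = 2254078245443/494325037118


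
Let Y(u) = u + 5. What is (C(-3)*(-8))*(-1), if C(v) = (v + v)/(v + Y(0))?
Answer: -24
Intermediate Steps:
Y(u) = 5 + u
C(v) = 2*v/(5 + v) (C(v) = (v + v)/(v + (5 + 0)) = (2*v)/(v + 5) = (2*v)/(5 + v) = 2*v/(5 + v))
(C(-3)*(-8))*(-1) = ((2*(-3)/(5 - 3))*(-8))*(-1) = ((2*(-3)/2)*(-8))*(-1) = ((2*(-3)*(½))*(-8))*(-1) = -3*(-8)*(-1) = 24*(-1) = -24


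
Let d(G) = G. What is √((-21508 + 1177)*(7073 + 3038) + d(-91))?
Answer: 4*I*√12847927 ≈ 14338.0*I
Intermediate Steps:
√((-21508 + 1177)*(7073 + 3038) + d(-91)) = √((-21508 + 1177)*(7073 + 3038) - 91) = √(-20331*10111 - 91) = √(-205566741 - 91) = √(-205566832) = 4*I*√12847927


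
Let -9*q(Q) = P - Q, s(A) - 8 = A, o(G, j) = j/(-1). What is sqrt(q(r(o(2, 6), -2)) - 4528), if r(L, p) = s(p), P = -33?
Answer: I*sqrt(40713)/3 ≈ 67.258*I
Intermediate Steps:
o(G, j) = -j (o(G, j) = j*(-1) = -j)
s(A) = 8 + A
r(L, p) = 8 + p
q(Q) = 11/3 + Q/9 (q(Q) = -(-33 - Q)/9 = 11/3 + Q/9)
sqrt(q(r(o(2, 6), -2)) - 4528) = sqrt((11/3 + (8 - 2)/9) - 4528) = sqrt((11/3 + (1/9)*6) - 4528) = sqrt((11/3 + 2/3) - 4528) = sqrt(13/3 - 4528) = sqrt(-13571/3) = I*sqrt(40713)/3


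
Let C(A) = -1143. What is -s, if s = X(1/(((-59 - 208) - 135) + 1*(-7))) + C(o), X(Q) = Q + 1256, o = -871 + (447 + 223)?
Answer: -46216/409 ≈ -113.00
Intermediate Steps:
o = -201 (o = -871 + 670 = -201)
X(Q) = 1256 + Q
s = 46216/409 (s = (1256 + 1/(((-59 - 208) - 135) + 1*(-7))) - 1143 = (1256 + 1/((-267 - 135) - 7)) - 1143 = (1256 + 1/(-402 - 7)) - 1143 = (1256 + 1/(-409)) - 1143 = (1256 - 1/409) - 1143 = 513703/409 - 1143 = 46216/409 ≈ 113.00)
-s = -1*46216/409 = -46216/409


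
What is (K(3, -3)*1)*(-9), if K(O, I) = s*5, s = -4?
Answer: 180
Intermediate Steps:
K(O, I) = -20 (K(O, I) = -4*5 = -20)
(K(3, -3)*1)*(-9) = -20*1*(-9) = -20*(-9) = 180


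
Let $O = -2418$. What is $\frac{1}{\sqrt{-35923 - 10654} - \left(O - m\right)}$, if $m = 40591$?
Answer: $\frac{43009}{1849820658} - \frac{i \sqrt{46577}}{1849820658} \approx 2.325 \cdot 10^{-5} - 1.1667 \cdot 10^{-7} i$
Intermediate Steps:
$\frac{1}{\sqrt{-35923 - 10654} - \left(O - m\right)} = \frac{1}{\sqrt{-35923 - 10654} + \left(40591 - -2418\right)} = \frac{1}{\sqrt{-46577} + \left(40591 + 2418\right)} = \frac{1}{i \sqrt{46577} + 43009} = \frac{1}{43009 + i \sqrt{46577}}$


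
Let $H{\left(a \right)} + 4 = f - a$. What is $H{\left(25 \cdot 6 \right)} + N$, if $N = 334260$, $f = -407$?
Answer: $333699$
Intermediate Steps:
$H{\left(a \right)} = -411 - a$ ($H{\left(a \right)} = -4 - \left(407 + a\right) = -411 - a$)
$H{\left(25 \cdot 6 \right)} + N = \left(-411 - 25 \cdot 6\right) + 334260 = \left(-411 - 150\right) + 334260 = -561 + 334260 = 333699$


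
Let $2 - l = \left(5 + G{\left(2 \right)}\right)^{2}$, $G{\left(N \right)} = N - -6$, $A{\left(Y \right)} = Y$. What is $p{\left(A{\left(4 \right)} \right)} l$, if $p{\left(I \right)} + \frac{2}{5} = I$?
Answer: $- \frac{3006}{5} \approx -601.2$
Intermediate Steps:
$p{\left(I \right)} = - \frac{2}{5} + I$
$G{\left(N \right)} = 6 + N$ ($G{\left(N \right)} = N + 6 = 6 + N$)
$l = -167$ ($l = 2 - \left(5 + \left(6 + 2\right)\right)^{2} = 2 - \left(5 + 8\right)^{2} = 2 - 13^{2} = 2 - 169 = -167$)
$p{\left(A{\left(4 \right)} \right)} l = \left(- \frac{2}{5} + 4\right) \left(-167\right) = \frac{18}{5} \left(-167\right) = - \frac{3006}{5}$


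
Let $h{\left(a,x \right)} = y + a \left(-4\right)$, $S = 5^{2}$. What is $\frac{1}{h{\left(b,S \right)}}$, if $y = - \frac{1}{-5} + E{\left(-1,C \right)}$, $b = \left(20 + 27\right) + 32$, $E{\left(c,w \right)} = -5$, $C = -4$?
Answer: $- \frac{5}{1604} \approx -0.0031172$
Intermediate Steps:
$b = 79$ ($b = 47 + 32 = 79$)
$y = - \frac{24}{5}$ ($y = - \frac{1}{-5} - 5 = \left(-1\right) \left(- \frac{1}{5}\right) - 5 = \frac{1}{5} - 5 = - \frac{24}{5} \approx -4.8$)
$S = 25$
$h{\left(a,x \right)} = - \frac{24}{5} - 4 a$ ($h{\left(a,x \right)} = - \frac{24}{5} + a \left(-4\right) = - \frac{24}{5} - 4 a$)
$\frac{1}{h{\left(b,S \right)}} = \frac{1}{- \frac{24}{5} - 316} = \frac{1}{- \frac{1604}{5}} = - \frac{5}{1604}$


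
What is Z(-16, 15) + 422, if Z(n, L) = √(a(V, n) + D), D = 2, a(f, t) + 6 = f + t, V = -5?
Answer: 422 + 5*I ≈ 422.0 + 5.0*I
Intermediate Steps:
a(f, t) = -6 + f + t (a(f, t) = -6 + (f + t) = -6 + f + t)
Z(n, L) = √(-9 + n) (Z(n, L) = √((-6 - 5 + n) + 2) = √((-11 + n) + 2) = √(-9 + n))
Z(-16, 15) + 422 = √(-9 - 16) + 422 = √(-25) + 422 = 5*I + 422 = 422 + 5*I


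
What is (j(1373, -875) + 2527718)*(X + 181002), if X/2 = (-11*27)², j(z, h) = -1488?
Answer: 902925126600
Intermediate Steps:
X = 176418 (X = 2*(-11*27)² = 2*(-297)² = 2*88209 = 176418)
(j(1373, -875) + 2527718)*(X + 181002) = (-1488 + 2527718)*(176418 + 181002) = 2526230*357420 = 902925126600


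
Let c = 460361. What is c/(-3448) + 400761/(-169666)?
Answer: -39744716677/292504184 ≈ -135.88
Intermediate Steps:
c/(-3448) + 400761/(-169666) = 460361/(-3448) + 400761/(-169666) = 460361*(-1/3448) + 400761*(-1/169666) = -460361/3448 - 400761/169666 = -39744716677/292504184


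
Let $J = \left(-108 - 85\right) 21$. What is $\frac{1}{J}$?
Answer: $- \frac{1}{4053} \approx -0.00024673$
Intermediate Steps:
$J = -4053$ ($J = \left(-193\right) 21 = -4053$)
$\frac{1}{J} = \frac{1}{-4053} = - \frac{1}{4053}$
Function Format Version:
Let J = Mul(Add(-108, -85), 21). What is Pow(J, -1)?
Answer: Rational(-1, 4053) ≈ -0.00024673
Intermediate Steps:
J = -4053 (J = Mul(-193, 21) = -4053)
Pow(J, -1) = Pow(-4053, -1) = Rational(-1, 4053)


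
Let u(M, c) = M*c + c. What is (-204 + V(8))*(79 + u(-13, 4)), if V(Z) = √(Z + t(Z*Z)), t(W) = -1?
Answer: -6324 + 31*√7 ≈ -6242.0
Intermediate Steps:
V(Z) = √(-1 + Z) (V(Z) = √(Z - 1) = √(-1 + Z))
u(M, c) = c + M*c
(-204 + V(8))*(79 + u(-13, 4)) = (-204 + √(-1 + 8))*(79 + 4*(1 - 13)) = (-204 + √7)*(79 + 4*(-12)) = (-204 + √7)*(79 - 48) = (-204 + √7)*31 = -6324 + 31*√7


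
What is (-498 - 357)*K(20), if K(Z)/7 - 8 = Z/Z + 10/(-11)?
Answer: -532665/11 ≈ -48424.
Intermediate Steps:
K(Z) = 623/11 (K(Z) = 56 + 7*(Z/Z + 10/(-11)) = 56 + 7*(1 + 10*(-1/11)) = 56 + 7*(1 - 10/11) = 56 + 7*(1/11) = 56 + 7/11 = 623/11)
(-498 - 357)*K(20) = (-498 - 357)*(623/11) = -855*623/11 = -532665/11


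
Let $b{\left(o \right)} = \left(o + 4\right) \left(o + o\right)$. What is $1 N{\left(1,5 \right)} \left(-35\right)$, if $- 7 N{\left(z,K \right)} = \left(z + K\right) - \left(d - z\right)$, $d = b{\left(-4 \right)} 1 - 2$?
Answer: $45$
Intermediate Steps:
$b{\left(o \right)} = 2 o \left(4 + o\right)$ ($b{\left(o \right)} = \left(4 + o\right) 2 o = 2 o \left(4 + o\right)$)
$d = -2$ ($d = 2 \left(-4\right) \left(4 - 4\right) 1 - 2 = 2 \left(-4\right) 0 \cdot 1 - 2 = 0 \cdot 1 - 2 = 0 - 2 = -2$)
$N{\left(z,K \right)} = - \frac{2}{7} - \frac{2 z}{7} - \frac{K}{7}$ ($N{\left(z,K \right)} = - \frac{\left(z + K\right) + \left(z - -2\right)}{7} = - \frac{\left(K + z\right) + \left(z + 2\right)}{7} = - \frac{\left(K + z\right) + \left(2 + z\right)}{7} = - \frac{2 + K + 2 z}{7} = - \frac{2}{7} - \frac{2 z}{7} - \frac{K}{7}$)
$1 N{\left(1,5 \right)} \left(-35\right) = 1 \left(- \frac{2}{7} - \frac{2}{7} - \frac{5}{7}\right) \left(-35\right) = 1 \left(- \frac{9}{7}\right) \left(-35\right) = \left(- \frac{9}{7}\right) \left(-35\right) = 45$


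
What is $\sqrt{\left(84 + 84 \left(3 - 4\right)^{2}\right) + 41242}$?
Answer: $\sqrt{41410} \approx 203.49$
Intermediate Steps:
$\sqrt{\left(84 + 84 \left(3 - 4\right)^{2}\right) + 41242} = \sqrt{\left(84 + 84 \left(-1\right)^{2}\right) + 41242} = \sqrt{\left(84 + 84 \cdot 1\right) + 41242} = \sqrt{\left(84 + 84\right) + 41242} = \sqrt{168 + 41242} = \sqrt{41410}$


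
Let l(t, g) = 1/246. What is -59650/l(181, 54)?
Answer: -14673900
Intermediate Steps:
l(t, g) = 1/246
-59650/l(181, 54) = -59650/1/246 = -59650*246 = -14673900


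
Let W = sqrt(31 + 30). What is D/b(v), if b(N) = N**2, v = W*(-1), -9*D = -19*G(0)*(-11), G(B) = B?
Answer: 0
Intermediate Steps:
W = sqrt(61) ≈ 7.8102
D = 0 (D = -(-19*0)*(-11)/9 = -0*(-11) = -1/9*0 = 0)
v = -sqrt(61) (v = sqrt(61)*(-1) = -sqrt(61) ≈ -7.8102)
D/b(v) = 0/((-sqrt(61))**2) = 0/61 = 0*(1/61) = 0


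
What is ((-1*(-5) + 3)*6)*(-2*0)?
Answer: 0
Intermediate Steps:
((-1*(-5) + 3)*6)*(-2*0) = ((5 + 3)*6)*0 = (8*6)*0 = 48*0 = 0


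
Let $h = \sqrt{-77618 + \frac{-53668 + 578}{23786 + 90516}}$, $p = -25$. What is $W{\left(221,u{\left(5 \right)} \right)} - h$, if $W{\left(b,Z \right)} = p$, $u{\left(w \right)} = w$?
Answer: $-25 - \frac{i \sqrt{253520285093313}}{57151} \approx -25.0 - 278.6 i$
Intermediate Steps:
$W{\left(b,Z \right)} = -25$
$h = \frac{i \sqrt{253520285093313}}{57151}$ ($h = \sqrt{-77618 - \frac{53090}{114302}} = \sqrt{-77618 - \frac{26545}{57151}} = \sqrt{- \frac{4435972863}{57151}} = \frac{i \sqrt{253520285093313}}{57151} \approx 278.6 i$)
$W{\left(221,u{\left(5 \right)} \right)} - h = -25 - \frac{i \sqrt{253520285093313}}{57151}$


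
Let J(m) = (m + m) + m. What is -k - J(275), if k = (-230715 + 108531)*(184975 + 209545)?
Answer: 48204030855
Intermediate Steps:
J(m) = 3*m (J(m) = 2*m + m = 3*m)
k = -48204031680 (k = -122184*394520 = -48204031680)
-k - J(275) = -1*(-48204031680) - 3*275 = 48204031680 - 1*825 = 48204031680 - 825 = 48204030855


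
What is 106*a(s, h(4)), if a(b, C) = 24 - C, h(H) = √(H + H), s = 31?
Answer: 2544 - 212*√2 ≈ 2244.2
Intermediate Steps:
h(H) = √2*√H (h(H) = √(2*H) = √2*√H)
106*a(s, h(4)) = 106*(24 - √2*√4) = 106*(24 - √2*2) = 106*(24 - 2*√2) = 2544 - 212*√2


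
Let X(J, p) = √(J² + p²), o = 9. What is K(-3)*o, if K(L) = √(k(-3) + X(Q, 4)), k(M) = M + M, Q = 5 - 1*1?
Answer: 9*√(-6 + 4*√2) ≈ 5.2721*I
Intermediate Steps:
Q = 4 (Q = 5 - 1 = 4)
k(M) = 2*M
K(L) = √(-6 + 4*√2) (K(L) = √(2*(-3) + √(4² + 4²)) = √(-6 + √(16 + 16)) = √(-6 + √32) = √(-6 + 4*√2))
K(-3)*o = √(-6 + 4*√2)*9 = 9*√(-6 + 4*√2)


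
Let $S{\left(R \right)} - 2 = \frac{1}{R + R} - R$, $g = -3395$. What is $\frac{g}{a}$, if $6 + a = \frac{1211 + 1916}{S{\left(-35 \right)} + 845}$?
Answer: $\frac{209603905}{151544} \approx 1383.1$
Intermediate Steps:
$S{\left(R \right)} = 2 + \frac{1}{2 R} - R$ ($S{\left(R \right)} = 2 - \left(R - \frac{1}{R + R}\right) = 2 - \left(R - \frac{1}{2 R}\right) = 2 + \frac{1}{2 R} - R$)
$a = - \frac{151544}{61739}$ ($a = -6 + \frac{1211 + 1916}{\left(2 + \frac{1}{2 \left(-35\right)} - -35\right) + 845} = -6 + \frac{3127}{\left(2 + \frac{1}{2} \left(- \frac{1}{35}\right) + 35\right) + 845} = -6 + \frac{3127}{\left(2 - \frac{1}{70} + 35\right) + 845} = -6 + \frac{3127}{\frac{2589}{70} + 845} = -6 + \frac{3127}{\frac{61739}{70}} = -6 + 3127 \cdot \frac{70}{61739} = -6 + \frac{218890}{61739} = - \frac{151544}{61739} \approx -2.4546$)
$\frac{g}{a} = - \frac{3395}{- \frac{151544}{61739}} = \left(-3395\right) \left(- \frac{61739}{151544}\right) = \frac{209603905}{151544}$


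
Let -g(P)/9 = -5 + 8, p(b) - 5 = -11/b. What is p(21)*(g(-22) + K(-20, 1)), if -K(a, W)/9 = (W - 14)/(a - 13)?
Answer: -1504/11 ≈ -136.73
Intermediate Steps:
p(b) = 5 - 11/b
g(P) = -27 (g(P) = -9*(-5 + 8) = -9*3 = -27)
K(a, W) = -9*(-14 + W)/(-13 + a) (K(a, W) = -9*(W - 14)/(a - 13) = -9*(-14 + W)/(-13 + a))
p(21)*(g(-22) + K(-20, 1)) = (5 - 11/21)*(-27 + 9*(14 - 1*1)/(-13 - 20)) = (5 - 11*1/21)*(-27 + 9*(14 - 1)/(-33)) = (5 - 11/21)*(-27 + 9*(-1/33)*13) = 94*(-27 - 39/11)/21 = (94/21)*(-336/11) = -1504/11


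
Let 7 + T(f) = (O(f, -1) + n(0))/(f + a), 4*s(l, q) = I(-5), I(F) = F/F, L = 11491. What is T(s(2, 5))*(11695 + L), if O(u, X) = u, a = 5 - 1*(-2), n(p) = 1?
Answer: -4590828/29 ≈ -1.5830e+5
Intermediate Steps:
a = 7 (a = 5 + 2 = 7)
I(F) = 1
s(l, q) = ¼ (s(l, q) = (¼)*1 = ¼)
T(f) = -7 + (1 + f)/(7 + f) (T(f) = -7 + (f + 1)/(f + 7) = -7 + (1 + f)/(7 + f))
T(s(2, 5))*(11695 + L) = (6*(-8 - 1*¼)/(7 + ¼))*(11695 + 11491) = (6*(-8 - ¼)/(29/4))*23186 = (6*(4/29)*(-33/4))*23186 = -198/29*23186 = -4590828/29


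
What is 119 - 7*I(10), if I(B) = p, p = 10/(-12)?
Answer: 749/6 ≈ 124.83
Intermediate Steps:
p = -⅚ (p = 10*(-1/12) = -⅚ ≈ -0.83333)
I(B) = -⅚
119 - 7*I(10) = 119 - 7*(-⅚) = 119 + 35/6 = 749/6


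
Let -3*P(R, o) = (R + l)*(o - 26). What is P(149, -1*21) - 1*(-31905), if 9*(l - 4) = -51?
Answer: 307919/9 ≈ 34213.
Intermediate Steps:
l = -5/3 (l = 4 + (1/9)*(-51) = 4 - 17/3 = -5/3 ≈ -1.6667)
P(R, o) = -(-26 + o)*(-5/3 + R)/3 (P(R, o) = -(R - 5/3)*(o - 26)/3 = -(-5/3 + R)*(-26 + o)/3 = -(-26 + o)*(-5/3 + R)/3)
P(149, -1*21) - 1*(-31905) = (-130/9 + 5*(-1*21)/9 + (26/3)*149 - 1/3*149*(-1*21)) - 1*(-31905) = (-130/9 + (5/9)*(-21) + 3874/3 - 1/3*149*(-21)) + 31905 = (-130/9 - 35/3 + 3874/3 + 1043) + 31905 = 20774/9 + 31905 = 307919/9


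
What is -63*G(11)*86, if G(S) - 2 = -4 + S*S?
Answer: -644742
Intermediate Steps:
G(S) = -2 + S² (G(S) = 2 + (-4 + S*S) = 2 + (-4 + S²) = -2 + S²)
-63*G(11)*86 = -63*(-2 + 11²)*86 = -63*(-2 + 121)*86 = -63*119*86 = -7497*86 = -644742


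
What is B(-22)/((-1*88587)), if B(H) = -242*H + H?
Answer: -5302/88587 ≈ -0.059851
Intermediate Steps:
B(H) = -241*H
B(-22)/((-1*88587)) = (-241*(-22))/((-1*88587)) = 5302/(-88587) = 5302*(-1/88587) = -5302/88587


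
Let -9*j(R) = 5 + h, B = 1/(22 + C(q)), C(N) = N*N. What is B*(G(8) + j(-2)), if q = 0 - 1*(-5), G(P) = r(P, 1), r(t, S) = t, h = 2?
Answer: 65/423 ≈ 0.15366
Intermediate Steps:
G(P) = P
q = 5 (q = 0 + 5 = 5)
C(N) = N²
B = 1/47 (B = 1/(22 + 5²) = 1/(22 + 25) = 1/47 ≈ 0.021277)
j(R) = -7/9 (j(R) = -(5 + 2)/9 = -⅑*7 = -7/9)
B*(G(8) + j(-2)) = (8 - 7/9)/47 = (1/47)*(65/9) = 65/423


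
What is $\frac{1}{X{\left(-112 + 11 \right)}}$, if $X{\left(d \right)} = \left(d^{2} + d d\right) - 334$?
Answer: $\frac{1}{20068} \approx 4.9831 \cdot 10^{-5}$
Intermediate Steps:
$X{\left(d \right)} = -334 + 2 d^{2}$ ($X{\left(d \right)} = \left(d^{2} + d^{2}\right) - 334 = 2 d^{2} - 334 = -334 + 2 d^{2}$)
$\frac{1}{X{\left(-112 + 11 \right)}} = \frac{1}{-334 + 2 \left(-112 + 11\right)^{2}} = \frac{1}{-334 + 2 \left(-101\right)^{2}} = \frac{1}{-334 + 2 \cdot 10201} = \frac{1}{-334 + 20402} = \frac{1}{20068}$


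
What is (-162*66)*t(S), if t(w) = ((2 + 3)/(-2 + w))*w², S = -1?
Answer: 17820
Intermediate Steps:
t(w) = 5*w²/(-2 + w) (t(w) = (5/(-2 + w))*w² = 5*w²/(-2 + w))
(-162*66)*t(S) = (-162*66)*(5*(-1)²/(-2 - 1)) = -53460/(-3) = -53460*(-1)/3 = -10692*(-5/3) = 17820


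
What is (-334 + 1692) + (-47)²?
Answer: 3567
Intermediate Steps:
(-334 + 1692) + (-47)² = 1358 + 2209 = 3567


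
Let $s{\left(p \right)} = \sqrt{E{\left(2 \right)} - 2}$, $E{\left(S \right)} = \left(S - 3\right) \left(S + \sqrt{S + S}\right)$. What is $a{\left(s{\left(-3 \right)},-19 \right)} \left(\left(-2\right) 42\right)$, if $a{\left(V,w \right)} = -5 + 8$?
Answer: $-252$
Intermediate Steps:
$E{\left(S \right)} = \left(-3 + S\right) \left(S + \sqrt{2} \sqrt{S}\right)$ ($E{\left(S \right)} = \left(-3 + S\right) \left(S + \sqrt{2 S}\right) = \left(-3 + S\right) \left(S + \sqrt{2} \sqrt{S}\right)$)
$s{\left(p \right)} = i \sqrt{6}$ ($s{\left(p \right)} = \sqrt{\left(2^{2} - 6 + \sqrt{2} \cdot 2^{\frac{3}{2}} - 3 \sqrt{2} \sqrt{2}\right) - 2} = \sqrt{\left(4 - 6 + \sqrt{2} \cdot 2 \sqrt{2} - 6\right) - 2} = \sqrt{\left(4 - 6 + 4 - 6\right) - 2} = \sqrt{-4 - 2} = \sqrt{-6} = i \sqrt{6}$)
$a{\left(V,w \right)} = 3$
$a{\left(s{\left(-3 \right)},-19 \right)} \left(\left(-2\right) 42\right) = 3 \left(\left(-2\right) 42\right) = 3 \left(-84\right) = -252$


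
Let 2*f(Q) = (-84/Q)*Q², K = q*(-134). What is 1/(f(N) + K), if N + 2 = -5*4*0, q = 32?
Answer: -1/4204 ≈ -0.00023787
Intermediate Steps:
N = -2 (N = -2 - 5*4*0 = -2 - 20*0 = -2 + 0 = -2)
K = -4288 (K = 32*(-134) = -4288)
f(Q) = -42*Q (f(Q) = ((-84/Q)*Q²)/2 = (-84*Q)/2 = -42*Q)
1/(f(N) + K) = 1/(-42*(-2) - 4288) = 1/(84 - 4288) = 1/(-4204) = -1/4204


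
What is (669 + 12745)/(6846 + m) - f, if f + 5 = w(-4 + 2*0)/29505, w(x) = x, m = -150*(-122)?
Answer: 684257384/123655455 ≈ 5.5336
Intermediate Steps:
m = 18300
f = -147529/29505 (f = -5 + (-4 + 2*0)/29505 = -5 + (-4 + 0)*(1/29505) = -5 - 4*1/29505 = -5 - 4/29505 = -147529/29505 ≈ -5.0001)
(669 + 12745)/(6846 + m) - f = (669 + 12745)/(6846 + 18300) - 1*(-147529/29505) = 13414/25146 + 147529/29505 = 13414*(1/25146) + 147529/29505 = 6707/12573 + 147529/29505 = 684257384/123655455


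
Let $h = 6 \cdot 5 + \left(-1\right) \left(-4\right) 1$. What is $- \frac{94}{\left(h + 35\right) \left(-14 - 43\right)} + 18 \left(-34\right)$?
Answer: $- \frac{2406902}{3933} \approx -611.98$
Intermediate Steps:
$h = 34$ ($h = 30 + 4 \cdot 1 = 30 + 4 = 34$)
$- \frac{94}{\left(h + 35\right) \left(-14 - 43\right)} + 18 \left(-34\right) = - \frac{94}{\left(34 + 35\right) \left(-14 - 43\right)} + 18 \left(-34\right) = - \frac{94}{69 \left(-57\right)} - 612 = - \frac{94}{-3933} - 612 = \left(-94\right) \left(- \frac{1}{3933}\right) - 612 = \frac{94}{3933} - 612 = - \frac{2406902}{3933}$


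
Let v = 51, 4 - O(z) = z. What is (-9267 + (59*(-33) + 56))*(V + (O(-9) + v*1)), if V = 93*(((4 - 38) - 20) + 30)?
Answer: 24190544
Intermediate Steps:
O(z) = 4 - z
V = -2232 (V = 93*((-34 - 20) + 30) = 93*(-54 + 30) = 93*(-24) = -2232)
(-9267 + (59*(-33) + 56))*(V + (O(-9) + v*1)) = (-9267 + (59*(-33) + 56))*(-2232 + ((4 - 1*(-9)) + 51*1)) = (-9267 + (-1947 + 56))*(-2232 + ((4 + 9) + 51)) = (-9267 - 1891)*(-2232 + (13 + 51)) = -11158*(-2232 + 64) = -11158*(-2168) = 24190544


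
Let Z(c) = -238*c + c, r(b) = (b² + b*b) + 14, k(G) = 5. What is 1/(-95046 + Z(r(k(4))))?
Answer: -1/110214 ≈ -9.0733e-6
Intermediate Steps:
r(b) = 14 + 2*b² (r(b) = (b² + b²) + 14 = 2*b² + 14 = 14 + 2*b²)
Z(c) = -237*c
1/(-95046 + Z(r(k(4)))) = 1/(-95046 - 237*(14 + 2*5²)) = 1/(-95046 - 237*(14 + 2*25)) = 1/(-95046 - 237*(14 + 50)) = 1/(-95046 - 237*64) = 1/(-95046 - 15168) = 1/(-110214) = -1/110214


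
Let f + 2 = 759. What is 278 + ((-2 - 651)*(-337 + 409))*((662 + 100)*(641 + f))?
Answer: -50085016138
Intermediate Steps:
f = 757 (f = -2 + 759 = 757)
278 + ((-2 - 651)*(-337 + 409))*((662 + 100)*(641 + f)) = 278 + ((-2 - 651)*(-337 + 409))*((662 + 100)*(641 + 757)) = 278 + (-653*72)*(762*1398) = 278 - 47016*1065276 = 278 - 50085016416 = -50085016138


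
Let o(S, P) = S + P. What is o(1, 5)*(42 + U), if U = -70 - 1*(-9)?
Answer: -114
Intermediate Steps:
U = -61 (U = -70 + 9 = -61)
o(S, P) = P + S
o(1, 5)*(42 + U) = (5 + 1)*(42 - 61) = 6*(-19) = -114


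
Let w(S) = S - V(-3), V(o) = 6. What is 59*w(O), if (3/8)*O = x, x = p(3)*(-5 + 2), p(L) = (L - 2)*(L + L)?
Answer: -3186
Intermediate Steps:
p(L) = 2*L*(-2 + L) (p(L) = (-2 + L)*(2*L) = 2*L*(-2 + L))
x = -18 (x = (2*3*(-2 + 3))*(-5 + 2) = (2*3*1)*(-3) = 6*(-3) = -18)
O = -48 (O = (8/3)*(-18) = -48)
w(S) = -6 + S (w(S) = S - 1*6 = S - 6 = -6 + S)
59*w(O) = 59*(-6 - 48) = 59*(-54) = -3186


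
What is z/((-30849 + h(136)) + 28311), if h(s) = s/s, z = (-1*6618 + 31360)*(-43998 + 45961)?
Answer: -48568546/2537 ≈ -19144.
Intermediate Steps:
z = 48568546 (z = (-6618 + 31360)*1963 = 24742*1963 = 48568546)
h(s) = 1
z/((-30849 + h(136)) + 28311) = 48568546/((-30849 + 1) + 28311) = 48568546/(-30848 + 28311) = 48568546/(-2537) = 48568546*(-1/2537) = -48568546/2537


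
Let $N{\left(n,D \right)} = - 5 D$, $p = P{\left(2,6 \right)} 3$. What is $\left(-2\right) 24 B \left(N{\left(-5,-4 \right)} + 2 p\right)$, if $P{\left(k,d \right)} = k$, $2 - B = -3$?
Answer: $-7680$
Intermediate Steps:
$B = 5$ ($B = 2 - -3 = 2 + 3 = 5$)
$p = 6$ ($p = 2 \cdot 3 = 6$)
$\left(-2\right) 24 B \left(N{\left(-5,-4 \right)} + 2 p\right) = \left(-2\right) 24 \cdot 5 \left(\left(-5\right) \left(-4\right) + 2 \cdot 6\right) = \left(-48\right) 5 \left(20 + 12\right) = \left(-240\right) 32 = -7680$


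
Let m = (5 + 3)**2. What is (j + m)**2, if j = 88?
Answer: 23104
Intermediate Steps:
m = 64 (m = 8**2 = 64)
(j + m)**2 = (88 + 64)**2 = 152**2 = 23104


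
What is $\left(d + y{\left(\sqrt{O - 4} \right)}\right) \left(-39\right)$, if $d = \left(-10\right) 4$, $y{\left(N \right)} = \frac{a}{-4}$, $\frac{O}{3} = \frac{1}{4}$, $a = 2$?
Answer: $\frac{3159}{2} \approx 1579.5$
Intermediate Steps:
$O = \frac{3}{4} \approx 0.75$
$y{\left(N \right)} = - \frac{1}{2}$ ($y{\left(N \right)} = \frac{2}{-4} = 2 \left(- \frac{1}{4}\right) = - \frac{1}{2}$)
$d = -40$
$\left(d + y{\left(\sqrt{O - 4} \right)}\right) \left(-39\right) = \left(-40 - \frac{1}{2}\right) \left(-39\right) = \left(- \frac{81}{2}\right) \left(-39\right) = \frac{3159}{2}$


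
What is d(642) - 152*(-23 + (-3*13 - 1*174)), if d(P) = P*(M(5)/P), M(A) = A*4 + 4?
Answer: 35896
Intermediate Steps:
M(A) = 4 + 4*A (M(A) = 4*A + 4 = 4 + 4*A)
d(P) = 24 (d(P) = P*((4 + 4*5)/P) = P*((4 + 20)/P) = P*(24/P) = 24)
d(642) - 152*(-23 + (-3*13 - 1*174)) = 24 - 152*(-23 + (-3*13 - 1*174)) = 24 - 152*(-23 + (-39 - 174)) = 24 - 152*(-23 - 213) = 24 - 152*(-236) = 24 + 35872 = 35896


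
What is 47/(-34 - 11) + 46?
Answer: 2023/45 ≈ 44.956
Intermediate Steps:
47/(-34 - 11) + 46 = 47/(-45) + 46 = -1/45*47 + 46 = -47/45 + 46 = 2023/45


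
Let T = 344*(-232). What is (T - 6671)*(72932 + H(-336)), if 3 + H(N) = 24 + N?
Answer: -6279845543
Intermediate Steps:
H(N) = 21 + N (H(N) = -3 + (24 + N) = 21 + N)
T = -79808
(T - 6671)*(72932 + H(-336)) = (-79808 - 6671)*(72932 + (21 - 336)) = -86479*(72932 - 315) = -86479*72617 = -6279845543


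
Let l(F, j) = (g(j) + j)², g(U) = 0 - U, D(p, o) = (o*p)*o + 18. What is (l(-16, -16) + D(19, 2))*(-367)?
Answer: -34498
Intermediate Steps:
D(p, o) = 18 + p*o² (D(p, o) = p*o² + 18 = 18 + p*o²)
g(U) = -U
l(F, j) = 0 (l(F, j) = (-j + j)² = 0² = 0)
(l(-16, -16) + D(19, 2))*(-367) = (0 + (18 + 19*2²))*(-367) = (0 + (18 + 19*4))*(-367) = (0 + (18 + 76))*(-367) = (0 + 94)*(-367) = 94*(-367) = -34498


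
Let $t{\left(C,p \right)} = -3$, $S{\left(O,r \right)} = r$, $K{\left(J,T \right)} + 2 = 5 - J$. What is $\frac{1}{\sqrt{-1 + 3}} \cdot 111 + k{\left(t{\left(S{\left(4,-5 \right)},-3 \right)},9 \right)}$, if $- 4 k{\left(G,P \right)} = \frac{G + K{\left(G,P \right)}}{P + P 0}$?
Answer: $- \frac{1}{12} + \frac{111 \sqrt{2}}{2} \approx 78.406$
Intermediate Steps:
$K{\left(J,T \right)} = 3 - J$ ($K{\left(J,T \right)} = -2 - \left(-5 + J\right) = 3 - J$)
$k{\left(G,P \right)} = - \frac{3}{4 P}$ ($k{\left(G,P \right)} = - \frac{\left(G - \left(-3 + G\right)\right) \frac{1}{P + P 0}}{4} = - \frac{3 \frac{1}{P + 0}}{4} = - \frac{3 \frac{1}{P}}{4} = - \frac{3}{4 P}$)
$\frac{1}{\sqrt{-1 + 3}} \cdot 111 + k{\left(t{\left(S{\left(4,-5 \right)},-3 \right)},9 \right)} = \frac{1}{\sqrt{-1 + 3}} \cdot 111 - \frac{3}{4 \cdot 9} = \frac{1}{\sqrt{2}} \cdot 111 - \frac{1}{12} = \frac{\sqrt{2}}{2} \cdot 111 - \frac{1}{12} = \frac{111 \sqrt{2}}{2} - \frac{1}{12} = - \frac{1}{12} + \frac{111 \sqrt{2}}{2}$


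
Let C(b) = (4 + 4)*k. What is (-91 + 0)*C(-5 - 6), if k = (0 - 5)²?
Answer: -18200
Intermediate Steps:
k = 25 (k = (-5)² = 25)
C(b) = 200 (C(b) = (4 + 4)*25 = 8*25 = 200)
(-91 + 0)*C(-5 - 6) = (-91 + 0)*200 = -91*200 = -18200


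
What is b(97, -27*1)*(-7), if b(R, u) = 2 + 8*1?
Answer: -70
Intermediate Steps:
b(R, u) = 10 (b(R, u) = 2 + 8 = 10)
b(97, -27*1)*(-7) = 10*(-7) = -70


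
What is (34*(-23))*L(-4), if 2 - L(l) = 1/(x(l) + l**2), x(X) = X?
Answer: -8993/6 ≈ -1498.8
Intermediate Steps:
L(l) = 2 - 1/(l + l**2)
(34*(-23))*L(-4) = (34*(-23))*((-1 + 2*(-4) + 2*(-4)**2)/((-4)*(1 - 4))) = -(-391)*(-1 - 8 + 2*16)/(2*(-3)) = -(-391)*(-1)*(-1 - 8 + 32)/(2*3) = -(-391)*(-1)*23/(2*3) = -782*23/12 = -8993/6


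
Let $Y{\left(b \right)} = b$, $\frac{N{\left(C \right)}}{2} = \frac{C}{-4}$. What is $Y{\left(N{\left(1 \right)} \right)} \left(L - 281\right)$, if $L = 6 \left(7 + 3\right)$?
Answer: $\frac{221}{2} \approx 110.5$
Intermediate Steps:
$N{\left(C \right)} = - \frac{C}{2}$ ($N{\left(C \right)} = 2 \frac{C}{-4} = 2 C \left(- \frac{1}{4}\right) = 2 \left(- \frac{C}{4}\right) = - \frac{C}{2}$)
$L = 60$ ($L = 6 \cdot 10 = 60$)
$Y{\left(N{\left(1 \right)} \right)} \left(L - 281\right) = \left(- \frac{1}{2}\right) 1 \left(60 - 281\right) = \left(- \frac{1}{2}\right) \left(-221\right) = \frac{221}{2}$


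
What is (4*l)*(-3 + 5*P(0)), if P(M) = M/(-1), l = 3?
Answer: -36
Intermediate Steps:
P(M) = -M (P(M) = M*(-1) = -M)
(4*l)*(-3 + 5*P(0)) = (4*3)*(-3 + 5*(-1*0)) = 12*(-3 + 5*0) = 12*(-3 + 0) = 12*(-3) = -36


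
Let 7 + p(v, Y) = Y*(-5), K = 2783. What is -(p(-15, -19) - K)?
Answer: 2695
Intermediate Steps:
p(v, Y) = -7 - 5*Y (p(v, Y) = -7 + Y*(-5) = -7 - 5*Y)
-(p(-15, -19) - K) = -((-7 - 5*(-19)) - 1*2783) = -((-7 + 95) - 2783) = -(88 - 2783) = -1*(-2695) = 2695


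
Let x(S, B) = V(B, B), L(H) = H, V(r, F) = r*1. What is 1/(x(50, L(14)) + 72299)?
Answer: 1/72313 ≈ 1.3829e-5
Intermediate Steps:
V(r, F) = r
x(S, B) = B
1/(x(50, L(14)) + 72299) = 1/(14 + 72299) = 1/72313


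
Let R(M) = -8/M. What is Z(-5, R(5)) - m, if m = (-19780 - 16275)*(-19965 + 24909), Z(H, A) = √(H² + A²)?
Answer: 178255920 + √689/5 ≈ 1.7826e+8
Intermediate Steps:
Z(H, A) = √(A² + H²)
m = -178255920 (m = -36055*4944 = -178255920)
Z(-5, R(5)) - m = √((-8/5)² + (-5)²) - 1*(-178255920) = √((-8*⅕)² + 25) + 178255920 = √((-8/5)² + 25) + 178255920 = √(64/25 + 25) + 178255920 = √(689/25) + 178255920 = √689/5 + 178255920 = 178255920 + √689/5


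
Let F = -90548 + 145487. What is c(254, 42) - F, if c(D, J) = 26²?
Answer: -54263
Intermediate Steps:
c(D, J) = 676
F = 54939
c(254, 42) - F = 676 - 1*54939 = 676 - 54939 = -54263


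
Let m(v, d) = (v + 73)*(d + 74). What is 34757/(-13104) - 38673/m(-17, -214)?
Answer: 2091751/917280 ≈ 2.2804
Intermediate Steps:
m(v, d) = (73 + v)*(74 + d)
34757/(-13104) - 38673/m(-17, -214) = 34757/(-13104) - 38673/(5402 + 73*(-214) + 74*(-17) - 214*(-17)) = 34757*(-1/13104) - 38673/(5402 - 15622 - 1258 + 3638) = -34757/13104 - 38673/(-7840) = -34757/13104 - 38673*(-1/7840) = -34757/13104 + 38673/7840 = 2091751/917280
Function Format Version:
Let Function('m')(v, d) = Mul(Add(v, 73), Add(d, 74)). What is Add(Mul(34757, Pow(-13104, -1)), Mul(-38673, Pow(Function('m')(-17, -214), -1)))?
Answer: Rational(2091751, 917280) ≈ 2.2804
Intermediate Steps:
Function('m')(v, d) = Mul(Add(73, v), Add(74, d))
Add(Mul(34757, Pow(-13104, -1)), Mul(-38673, Pow(Function('m')(-17, -214), -1))) = Add(Mul(34757, Pow(-13104, -1)), Mul(-38673, Pow(Add(5402, Mul(73, -214), Mul(74, -17), Mul(-214, -17)), -1))) = Add(Mul(34757, Rational(-1, 13104)), Mul(-38673, Pow(Add(5402, -15622, -1258, 3638), -1))) = Add(Rational(-34757, 13104), Mul(-38673, Pow(-7840, -1))) = Add(Rational(-34757, 13104), Mul(-38673, Rational(-1, 7840))) = Add(Rational(-34757, 13104), Rational(38673, 7840)) = Rational(2091751, 917280)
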